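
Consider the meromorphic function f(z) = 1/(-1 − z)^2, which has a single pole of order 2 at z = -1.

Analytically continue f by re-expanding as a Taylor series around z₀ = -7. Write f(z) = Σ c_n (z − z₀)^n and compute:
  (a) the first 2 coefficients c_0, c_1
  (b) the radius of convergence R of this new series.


Let w = z − z₀, so z = z₀ + w.
Then -1 − z = -1 − (z₀ + w) = (-1 − z₀) − w = 6 − w.
f(z) = 1/(6 − w)^2 = (1/(6)^2) · (1 − w/(6))^{−2}.
By the binomial series (1−u)^{−2} = Σ_{n≥0} C(n+1, 1) u^n for |u|<1, with u = w/(6):
  c_n = C(n+1, 1) / (6)^(n+2).
  c_0 = 1/(6)^2 = 1/36.
  c_1 = 2/(6)^3 = 1/108.
The series is valid for |w/d| < 1, i.e. |z − z₀| < |d|.
Radius of convergence: R = |-1 − z₀| = |6| = 6 (distance from z₀ to the singularity z = -1).

c_0 = 1/36, c_1 = 1/108; R = 6.


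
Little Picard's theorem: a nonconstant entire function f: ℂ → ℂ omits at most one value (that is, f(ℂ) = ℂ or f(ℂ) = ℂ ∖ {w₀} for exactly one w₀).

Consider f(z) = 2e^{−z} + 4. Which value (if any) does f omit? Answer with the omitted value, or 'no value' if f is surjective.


Little Picard bounds the complement of f(ℂ) to at most one point.
e^{−z} is never zero on ℂ, so 2·e^{−z} takes every value in ℂ ∖ {0}. Adding 4 shifts the range to ℂ ∖ {4}. Thus f omits exactly the value 4.

Omitted value: 4.


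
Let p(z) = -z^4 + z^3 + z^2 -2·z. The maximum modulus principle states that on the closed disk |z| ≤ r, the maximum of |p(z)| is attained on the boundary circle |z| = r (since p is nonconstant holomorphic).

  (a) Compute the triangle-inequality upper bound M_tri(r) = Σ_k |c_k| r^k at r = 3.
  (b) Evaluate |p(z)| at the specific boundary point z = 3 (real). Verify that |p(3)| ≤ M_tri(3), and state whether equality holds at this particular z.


Coefficients: c_0 = 0, c_1 = -2, c_2 = 1, c_3 = 1, c_4 = -1. Radius r = 3.
Part (a). Triangle bound: M_tri(r) = Σ_k |c_k| r^k
  = |0|·3^0 + |-2|·3^1 + |1|·3^2 + |1|·3^3 + |-1|·3^4
  = 0 + 6 + 9 + 27 + 81 = 123.
This bounds M(r) := max_{|z|=r} |p(z)| from above; equality holds iff all terms c_k z^k can be made to align in phase at a single z on |z|=r.
Part (b). At z = 3 (real, on the circle |z| = r):
  p(3) = (0)·3^0 + (-2)·3^1 + (1)·3^2 + (1)·3^3 + (-1)·3^4 = -51.
  |p(3)| = 51.
Check: |p(3)| = 51 ≤ 123 = M_tri(3). ✓ Equality does not hold at z = 3 (the coefficients have mixed signs, so the terms do not all align in phase there).

M_tri(3) = 123; |p(3)| = 51; equality at z=3: no.


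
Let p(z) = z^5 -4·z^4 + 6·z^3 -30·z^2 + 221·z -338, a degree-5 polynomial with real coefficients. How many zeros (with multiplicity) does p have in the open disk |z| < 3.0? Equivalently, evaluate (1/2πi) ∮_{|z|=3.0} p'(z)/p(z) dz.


The zeros of p are: (3 + 2i), (3 - 2i), 2, (-2 + 3i), (-2 - 3i).
Their magnitudes are: 3.606, 3.606, 2, 3.606, 3.606.
Zeros with |z| < R = 3.0: 2.
Count = 1.
By the argument principle, (1/2πi) ∮_{|z|=R} p'(z)/p(z) dz equals exactly this count.

Number of zeros inside |z| < 3.0: 1.


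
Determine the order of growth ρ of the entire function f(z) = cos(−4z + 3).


cos(w) is a linear combination of e^{iw} and e^{−iw} (or e^w, e^{−w} in the hyperbolic case), so |cos(w)| ≤ e^{|w|}. With w = −4z + 3, |w| ≤ 4|z| + 3 = 4r + 3 on |z| = r, giving M(r) ≤ e^{4r + 3}, so ρ ≤ 1. On a suitable ray (z = it for sin/cos; z = t for sinh/cosh, t real → ∞), |cos(−4z + 3)| grows like e^{4|t|}/2, so ρ ≥ 1. Hence ρ = 1.
Therefore ρ = 1.

Order ρ = 1.


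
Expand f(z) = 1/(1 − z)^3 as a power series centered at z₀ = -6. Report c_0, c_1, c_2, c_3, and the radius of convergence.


Let w = z − z₀, so z = z₀ + w.
Then 1 − z = 1 − (z₀ + w) = (1 − z₀) − w = 7 − w.
f(z) = 1/(7 − w)^3 = (1/(7)^3) · (1 − w/(7))^{−3}.
By the binomial series (1−u)^{−3} = Σ_{n≥0} C(n+2, 2) u^n for |u|<1, with u = w/(7):
  c_n = C(n+2, 2) / (7)^(n+3).
  c_0 = 1/(7)^3 = 1/343.
  c_1 = 3/(7)^4 = 3/2401.
  c_2 = 6/(7)^5 = 6/16807.
  c_3 = 10/(7)^6 = 10/117649.
The series is valid for |w/d| < 1, i.e. |z − z₀| < |d|.
Radius of convergence: R = |1 − z₀| = |7| = 7 (distance from z₀ to the singularity z = 1).

c_0 = 1/343, c_1 = 3/2401, c_2 = 6/16807, c_3 = 10/117649; R = 7.


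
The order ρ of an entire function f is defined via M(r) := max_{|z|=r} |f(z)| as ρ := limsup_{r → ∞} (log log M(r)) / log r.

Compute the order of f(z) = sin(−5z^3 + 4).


Write sin(w) = (e^{iw} ± e^{−iw})/(2 or 2i), so |sin(w)| ≤ e^{|w|}. With w = −5z^3 + 4, |w| ≤ 5r^3 + 4 on |z|=r, giving M(r) ≤ e^{5r^3 + 4} and ρ ≤ 3. For the lower bound, choose z on |z|=r with -5z^3 purely imaginary of modulus 5r^3; then |sin(−5z^3 + 4)| grows like e^{5r^3}/2, so ρ ≥ 3. Hence ρ = 3.
Therefore ρ = 3.

Order ρ = 3.


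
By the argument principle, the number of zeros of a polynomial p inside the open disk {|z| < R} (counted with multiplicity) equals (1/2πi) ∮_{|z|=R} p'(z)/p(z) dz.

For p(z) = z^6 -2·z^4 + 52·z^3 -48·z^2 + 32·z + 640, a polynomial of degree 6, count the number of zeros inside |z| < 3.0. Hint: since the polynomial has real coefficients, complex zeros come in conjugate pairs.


The zeros of p are: (2 + 2i), (2 - 2i), (1 + 3i), (1 - 3i), -2, -4.
Their magnitudes are: 2.828, 2.828, 3.162, 3.162, 2, 4.
Zeros with |z| < R = 3.0: (2 + 2i), (2 - 2i), -2.
Count = 3.
By the argument principle, (1/2πi) ∮_{|z|=R} p'(z)/p(z) dz equals exactly this count.

Number of zeros inside |z| < 3.0: 3.


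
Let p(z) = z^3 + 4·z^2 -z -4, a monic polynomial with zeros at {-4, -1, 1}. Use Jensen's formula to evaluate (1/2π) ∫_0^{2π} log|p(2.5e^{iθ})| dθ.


Zeros: -4, -1, 1; r = 2.5.
Inside |z| < r: -1, 1. Outside (|z| ≥ r): -4.
p(0) = -4, so log|p(0)| = log(4) = 1.3863.
Apply Jensen: I(r) = log|p(0)| + Σ_k log(r/|z_k|), summed over zeros inside |z| < r.
  log(r/|z_k|) for z_k = -1: log(2.5/1) = 0.9163
  log(r/|z_k|) for z_k = 1: log(2.5/1) = 0.9163
  Outside zeros (-4) contribute nothing to the Jensen sum.
Sum over inside zeros: 1.8326.
I(r) = log|p(0)| + (inside sum) = 1.3863 + 1.8326 = 3.2189.
Note: since some zeros are outside |z| ≤ r, the simplified n·log(r) form does NOT apply — only the inside zeros contribute.

I(r) ≈ 3.2189.


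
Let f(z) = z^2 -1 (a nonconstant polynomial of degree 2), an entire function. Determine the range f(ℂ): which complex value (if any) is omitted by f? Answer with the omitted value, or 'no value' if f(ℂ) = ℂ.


Little Picard bounds the complement of f(ℂ) to at most one point.
For every w ∈ ℂ, the equation p(z) − w = 0 is a nonconstant polynomial in z and hence has at least one root by the fundamental theorem of algebra. So p is surjective onto ℂ, omitting no value.

Omitted value: no value.


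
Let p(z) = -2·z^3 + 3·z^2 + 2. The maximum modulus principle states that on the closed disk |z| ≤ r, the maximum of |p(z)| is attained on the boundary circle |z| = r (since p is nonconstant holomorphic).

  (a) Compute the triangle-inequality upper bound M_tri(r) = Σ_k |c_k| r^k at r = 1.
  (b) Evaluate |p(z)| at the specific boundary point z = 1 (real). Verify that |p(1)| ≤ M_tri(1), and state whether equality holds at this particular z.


Coefficients: c_0 = 2, c_1 = 0, c_2 = 3, c_3 = -2. Radius r = 1.
Part (a). Triangle bound: M_tri(r) = Σ_k |c_k| r^k
  = |2|·1^0 + |0|·1^1 + |3|·1^2 + |-2|·1^3
  = 2 + 0 + 3 + 2 = 7.
This bounds M(r) := max_{|z|=r} |p(z)| from above; equality holds iff all terms c_k z^k can be made to align in phase at a single z on |z|=r.
Part (b). At z = 1 (real, on the circle |z| = r):
  p(1) = (2)·1^0 + (0)·1^1 + (3)·1^2 + (-2)·1^3 = 3.
  |p(1)| = 3.
Check: |p(1)| = 3 ≤ 7 = M_tri(1). ✓ Equality does not hold at z = 1 (the coefficients have mixed signs, so the terms do not all align in phase there).

M_tri(1) = 7; |p(1)| = 3; equality at z=1: no.


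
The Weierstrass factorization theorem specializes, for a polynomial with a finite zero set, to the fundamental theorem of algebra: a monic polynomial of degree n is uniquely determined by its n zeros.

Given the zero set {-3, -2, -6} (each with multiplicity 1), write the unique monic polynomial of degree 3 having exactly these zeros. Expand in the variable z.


The polynomial is p(z) = ∏_{α ∈ S} (z − α), where S = {-3, -2, -6}.
Expanding the product yields: p(z) = z^3 + 11·z^2 + 36·z + 36.
The resulting polynomial has degree 3 and real coefficients as required.

p(z) = z^3 + 11·z^2 + 36·z + 36.


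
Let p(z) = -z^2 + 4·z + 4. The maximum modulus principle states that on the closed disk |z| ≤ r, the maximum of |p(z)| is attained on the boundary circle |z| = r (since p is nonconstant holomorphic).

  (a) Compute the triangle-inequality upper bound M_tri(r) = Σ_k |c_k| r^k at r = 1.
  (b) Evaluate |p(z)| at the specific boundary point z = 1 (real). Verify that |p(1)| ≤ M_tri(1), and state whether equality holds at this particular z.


Coefficients: c_0 = 4, c_1 = 4, c_2 = -1. Radius r = 1.
Part (a). Triangle bound: M_tri(r) = Σ_k |c_k| r^k
  = |4|·1^0 + |4|·1^1 + |-1|·1^2
  = 4 + 4 + 1 = 9.
This bounds M(r) := max_{|z|=r} |p(z)| from above; equality holds iff all terms c_k z^k can be made to align in phase at a single z on |z|=r.
Part (b). At z = 1 (real, on the circle |z| = r):
  p(1) = (4)·1^0 + (4)·1^1 + (-1)·1^2 = 7.
  |p(1)| = 7.
Check: |p(1)| = 7 ≤ 9 = M_tri(1). ✓ Equality does not hold at z = 1 (the coefficients have mixed signs, so the terms do not all align in phase there).

M_tri(1) = 9; |p(1)| = 7; equality at z=1: no.


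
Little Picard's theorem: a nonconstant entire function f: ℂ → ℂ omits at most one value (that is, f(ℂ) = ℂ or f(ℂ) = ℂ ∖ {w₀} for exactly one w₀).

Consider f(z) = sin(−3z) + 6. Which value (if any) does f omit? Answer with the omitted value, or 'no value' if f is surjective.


Little Picard bounds the complement of f(ℂ) to at most one point.
sin is entire and surjective onto ℂ: for every w ∈ ℂ, sin(ζ) = w has a solution ζ ∈ ℂ (e.g., via the complex inverse arcsin). With ζ = −3z this gives z = ζ/(-3). Then 1·sin(−3z) takes every value in 1·ℂ = ℂ, and adding 6 is a bijection of ℂ. So f is surjective and omits no value. (Note: only on the real line is sin bounded by [−1, 1].)

Omitted value: no value.


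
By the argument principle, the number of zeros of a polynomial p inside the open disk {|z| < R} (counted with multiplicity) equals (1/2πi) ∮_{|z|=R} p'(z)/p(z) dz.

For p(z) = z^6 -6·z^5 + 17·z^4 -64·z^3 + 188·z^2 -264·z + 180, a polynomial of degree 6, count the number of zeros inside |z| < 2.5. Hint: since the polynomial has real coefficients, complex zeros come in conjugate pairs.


The zeros of p are: (-1 + 3i), (-1 - 3i), (1 + 1i), (1 - 1i), 3, 3.
Their magnitudes are: 3.162, 3.162, 1.414, 1.414, 3, 3.
Zeros with |z| < R = 2.5: (1 + 1i), (1 - 1i).
Count = 2.
By the argument principle, (1/2πi) ∮_{|z|=R} p'(z)/p(z) dz equals exactly this count.

Number of zeros inside |z| < 2.5: 2.


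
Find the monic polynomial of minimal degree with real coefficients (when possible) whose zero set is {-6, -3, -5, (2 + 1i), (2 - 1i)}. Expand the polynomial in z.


The polynomial is p(z) = ∏_{α ∈ S} (z − α), where S = {-6, -3, -5, (2 + 1i), (2 - 1i)}.
Expanding the product yields: p(z) = z^5 + 10·z^4 + 12·z^3 -92·z^2 -45·z + 450.
Note conjugate pairs combine to real quadratics: (z − (2+1i))(z − (2−1i)) = z² − 4z + 5.
The resulting polynomial has degree 5 and real coefficients as required.

p(z) = z^5 + 10·z^4 + 12·z^3 -92·z^2 -45·z + 450.


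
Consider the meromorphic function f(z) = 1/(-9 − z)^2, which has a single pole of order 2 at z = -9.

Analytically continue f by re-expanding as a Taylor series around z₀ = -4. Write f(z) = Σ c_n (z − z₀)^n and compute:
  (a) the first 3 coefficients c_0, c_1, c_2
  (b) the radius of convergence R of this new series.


Let w = z − z₀, so z = z₀ + w.
Then -9 − z = -9 − (z₀ + w) = (-9 − z₀) − w = -5 − w.
f(z) = 1/(-5 − w)^2 = (1/(-5)^2) · (1 − w/(-5))^{−2}.
By the binomial series (1−u)^{−2} = Σ_{n≥0} C(n+1, 1) u^n for |u|<1, with u = w/(-5):
  c_n = C(n+1, 1) / (-5)^(n+2).
  c_0 = 1/(-5)^2 = 1/25.
  c_1 = 2/(-5)^3 = -2/125.
  c_2 = 3/(-5)^4 = 3/625.
The series is valid for |w/d| < 1, i.e. |z − z₀| < |d|.
Radius of convergence: R = |-9 − z₀| = |-5| = 5 (distance from z₀ to the singularity z = -9).

c_0 = 1/25, c_1 = -2/125, c_2 = 3/625; R = 5.


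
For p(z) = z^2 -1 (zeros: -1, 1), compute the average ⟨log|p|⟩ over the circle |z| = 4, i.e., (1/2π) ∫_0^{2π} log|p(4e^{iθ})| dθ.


Zeros: -1, 1; r = 4.
Inside |z| < r: -1, 1. Outside (|z| ≥ r): ∅.
p(0) = -1, so log|p(0)| = log(1) = 0.0000.
Apply Jensen: I(r) = log|p(0)| + Σ_k log(r/|z_k|), summed over zeros inside |z| < r.
  log(r/|z_k|) for z_k = -1: log(4/1) = 1.3863
  log(r/|z_k|) for z_k = 1: log(4/1) = 1.3863
Sum over inside zeros: 2.7726.
I(r) = log|p(0)| + (inside sum) = 0.0000 + 2.7726 = 2.7726.
Closed form (all zeros inside, monic): I(r) = n·log(r) = 2·log(4) = 2.7726. ✓

I(r) ≈ 2.7726.


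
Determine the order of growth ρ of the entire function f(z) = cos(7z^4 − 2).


Write cos(w) = (e^{iw} ± e^{−iw})/(2 or 2i), so |cos(w)| ≤ e^{|w|}. With w = 7z^4 − 2, |w| ≤ 7r^4 + 2 on |z|=r, giving M(r) ≤ e^{7r^4 + 2} and ρ ≤ 4. For the lower bound, choose z on |z|=r with 7z^4 purely imaginary of modulus 7r^4; then |cos(7z^4 − 2)| grows like e^{7r^4}/2, so ρ ≥ 4. Hence ρ = 4.
Therefore ρ = 4.

Order ρ = 4.


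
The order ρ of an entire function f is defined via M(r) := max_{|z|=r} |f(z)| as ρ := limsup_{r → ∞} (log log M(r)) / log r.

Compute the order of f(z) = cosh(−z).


cosh(w) is a linear combination of e^{iw} and e^{−iw} (or e^w, e^{−w} in the hyperbolic case), so |cosh(w)| ≤ e^{|w|}. With w = −z, |w| ≤ 1|z| + 0 = 1r + 0 on |z| = r, giving M(r) ≤ e^{1r + 0}, so ρ ≤ 1. On a suitable ray (z = it for sin/cos; z = t for sinh/cosh, t real → ∞), |cosh(−z)| grows like e^{1|t|}/2, so ρ ≥ 1. Hence ρ = 1.
Therefore ρ = 1.

Order ρ = 1.


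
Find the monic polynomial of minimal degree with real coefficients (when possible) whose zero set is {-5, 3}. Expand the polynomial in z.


The polynomial is p(z) = ∏_{α ∈ S} (z − α), where S = {-5, 3}.
Expanding the product yields: p(z) = z^2 + 2·z -15.
The resulting polynomial has degree 2 and real coefficients as required.

p(z) = z^2 + 2·z -15.


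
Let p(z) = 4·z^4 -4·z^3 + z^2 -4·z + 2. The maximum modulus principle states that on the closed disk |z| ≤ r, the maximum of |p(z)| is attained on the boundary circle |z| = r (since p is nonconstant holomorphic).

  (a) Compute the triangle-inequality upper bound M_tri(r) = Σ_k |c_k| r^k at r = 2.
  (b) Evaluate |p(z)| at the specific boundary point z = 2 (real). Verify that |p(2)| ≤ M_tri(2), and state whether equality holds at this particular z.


Coefficients: c_0 = 2, c_1 = -4, c_2 = 1, c_3 = -4, c_4 = 4. Radius r = 2.
Part (a). Triangle bound: M_tri(r) = Σ_k |c_k| r^k
  = |2|·2^0 + |-4|·2^1 + |1|·2^2 + |-4|·2^3 + |4|·2^4
  = 2 + 8 + 4 + 32 + 64 = 110.
This bounds M(r) := max_{|z|=r} |p(z)| from above; equality holds iff all terms c_k z^k can be made to align in phase at a single z on |z|=r.
Part (b). At z = 2 (real, on the circle |z| = r):
  p(2) = (2)·2^0 + (-4)·2^1 + (1)·2^2 + (-4)·2^3 + (4)·2^4 = 30.
  |p(2)| = 30.
Check: |p(2)| = 30 ≤ 110 = M_tri(2). ✓ Equality does not hold at z = 2 (the coefficients have mixed signs, so the terms do not all align in phase there).

M_tri(2) = 110; |p(2)| = 30; equality at z=2: no.


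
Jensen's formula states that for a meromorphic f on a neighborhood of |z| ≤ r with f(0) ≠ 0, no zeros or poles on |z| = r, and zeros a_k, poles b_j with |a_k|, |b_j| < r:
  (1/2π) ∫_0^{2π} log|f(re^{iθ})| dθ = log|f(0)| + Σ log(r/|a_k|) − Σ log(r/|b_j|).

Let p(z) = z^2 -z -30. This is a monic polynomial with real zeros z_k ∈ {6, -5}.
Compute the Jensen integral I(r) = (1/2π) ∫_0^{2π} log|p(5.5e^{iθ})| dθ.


Zeros: -5, 6; r = 5.5.
Inside |z| < r: -5. Outside (|z| ≥ r): 6.
p(0) = -30, so log|p(0)| = log(30) = 3.4012.
Apply Jensen: I(r) = log|p(0)| + Σ_k log(r/|z_k|), summed over zeros inside |z| < r.
  log(r/|z_k|) for z_k = -5: log(5.5/5) = 0.0953
  Outside zeros (6) contribute nothing to the Jensen sum.
Sum over inside zeros: 0.0953.
I(r) = log|p(0)| + (inside sum) = 3.4012 + 0.0953 = 3.4965.
Note: since some zeros are outside |z| ≤ r, the simplified n·log(r) form does NOT apply — only the inside zeros contribute.

I(r) ≈ 3.4965.


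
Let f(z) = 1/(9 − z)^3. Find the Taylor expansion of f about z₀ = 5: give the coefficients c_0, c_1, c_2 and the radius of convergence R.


Let w = z − z₀, so z = z₀ + w.
Then 9 − z = 9 − (z₀ + w) = (9 − z₀) − w = 4 − w.
f(z) = 1/(4 − w)^3 = (1/(4)^3) · (1 − w/(4))^{−3}.
By the binomial series (1−u)^{−3} = Σ_{n≥0} C(n+2, 2) u^n for |u|<1, with u = w/(4):
  c_n = C(n+2, 2) / (4)^(n+3).
  c_0 = 1/(4)^3 = 1/64.
  c_1 = 3/(4)^4 = 3/256.
  c_2 = 6/(4)^5 = 3/512.
The series is valid for |w/d| < 1, i.e. |z − z₀| < |d|.
Radius of convergence: R = |9 − z₀| = |4| = 4 (distance from z₀ to the singularity z = 9).

c_0 = 1/64, c_1 = 3/256, c_2 = 3/512; R = 4.


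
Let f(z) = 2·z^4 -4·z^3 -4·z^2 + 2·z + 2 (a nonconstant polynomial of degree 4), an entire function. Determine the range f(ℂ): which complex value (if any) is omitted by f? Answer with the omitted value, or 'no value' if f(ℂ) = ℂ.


Little Picard bounds the complement of f(ℂ) to at most one point.
For every w ∈ ℂ, the equation p(z) − w = 0 is a nonconstant polynomial in z and hence has at least one root by the fundamental theorem of algebra. So p is surjective onto ℂ, omitting no value.

Omitted value: no value.


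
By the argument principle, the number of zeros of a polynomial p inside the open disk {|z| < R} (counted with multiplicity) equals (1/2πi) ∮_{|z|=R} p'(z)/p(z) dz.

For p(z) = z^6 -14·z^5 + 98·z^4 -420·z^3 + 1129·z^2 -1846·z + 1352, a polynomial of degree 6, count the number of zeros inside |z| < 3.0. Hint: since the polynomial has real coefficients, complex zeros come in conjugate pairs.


The zeros of p are: 4, 2, (2 + 3i), (2 - 3i), (2 + 3i), (2 - 3i).
Their magnitudes are: 4, 2, 3.606, 3.606, 3.606, 3.606.
Zeros with |z| < R = 3.0: 2.
Count = 1.
By the argument principle, (1/2πi) ∮_{|z|=R} p'(z)/p(z) dz equals exactly this count.

Number of zeros inside |z| < 3.0: 1.


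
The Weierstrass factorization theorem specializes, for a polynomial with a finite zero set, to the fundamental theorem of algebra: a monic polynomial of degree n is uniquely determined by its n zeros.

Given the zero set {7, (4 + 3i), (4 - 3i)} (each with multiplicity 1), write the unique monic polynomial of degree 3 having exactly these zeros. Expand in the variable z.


The polynomial is p(z) = ∏_{α ∈ S} (z − α), where S = {7, (4 + 3i), (4 - 3i)}.
Expanding the product yields: p(z) = z^3 -15·z^2 + 81·z -175.
Note conjugate pairs combine to real quadratics: (z − (4+3i))(z − (4−3i)) = z² − 8z + 25.
The resulting polynomial has degree 3 and real coefficients as required.

p(z) = z^3 -15·z^2 + 81·z -175.


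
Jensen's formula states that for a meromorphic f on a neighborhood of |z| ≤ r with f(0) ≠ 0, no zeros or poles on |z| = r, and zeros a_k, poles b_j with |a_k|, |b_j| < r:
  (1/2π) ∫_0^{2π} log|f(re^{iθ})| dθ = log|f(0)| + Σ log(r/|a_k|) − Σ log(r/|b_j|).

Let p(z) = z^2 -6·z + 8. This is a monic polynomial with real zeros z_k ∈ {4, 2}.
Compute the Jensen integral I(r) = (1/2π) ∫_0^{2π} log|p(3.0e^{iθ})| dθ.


Zeros: 2, 4; r = 3.0.
Inside |z| < r: 2. Outside (|z| ≥ r): 4.
p(0) = 8, so log|p(0)| = log(8) = 2.0794.
Apply Jensen: I(r) = log|p(0)| + Σ_k log(r/|z_k|), summed over zeros inside |z| < r.
  log(r/|z_k|) for z_k = 2: log(3.0/2) = 0.4055
  Outside zeros (4) contribute nothing to the Jensen sum.
Sum over inside zeros: 0.4055.
I(r) = log|p(0)| + (inside sum) = 2.0794 + 0.4055 = 2.4849.
Note: since some zeros are outside |z| ≤ r, the simplified n·log(r) form does NOT apply — only the inside zeros contribute.

I(r) ≈ 2.4849.


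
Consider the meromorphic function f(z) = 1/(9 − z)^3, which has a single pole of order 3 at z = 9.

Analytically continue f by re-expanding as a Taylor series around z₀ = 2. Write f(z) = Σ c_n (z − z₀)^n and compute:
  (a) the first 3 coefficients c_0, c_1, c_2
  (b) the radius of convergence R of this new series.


Let w = z − z₀, so z = z₀ + w.
Then 9 − z = 9 − (z₀ + w) = (9 − z₀) − w = 7 − w.
f(z) = 1/(7 − w)^3 = (1/(7)^3) · (1 − w/(7))^{−3}.
By the binomial series (1−u)^{−3} = Σ_{n≥0} C(n+2, 2) u^n for |u|<1, with u = w/(7):
  c_n = C(n+2, 2) / (7)^(n+3).
  c_0 = 1/(7)^3 = 1/343.
  c_1 = 3/(7)^4 = 3/2401.
  c_2 = 6/(7)^5 = 6/16807.
The series is valid for |w/d| < 1, i.e. |z − z₀| < |d|.
Radius of convergence: R = |9 − z₀| = |7| = 7 (distance from z₀ to the singularity z = 9).

c_0 = 1/343, c_1 = 3/2401, c_2 = 6/16807; R = 7.


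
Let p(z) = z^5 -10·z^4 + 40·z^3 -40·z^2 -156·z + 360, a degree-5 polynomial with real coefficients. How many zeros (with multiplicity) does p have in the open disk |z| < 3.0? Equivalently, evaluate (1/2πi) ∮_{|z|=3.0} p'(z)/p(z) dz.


The zeros of p are: (3 + 3i), (3 - 3i), -2, (3 + 1i), (3 - 1i).
Their magnitudes are: 4.243, 4.243, 2, 3.162, 3.162.
Zeros with |z| < R = 3.0: -2.
Count = 1.
By the argument principle, (1/2πi) ∮_{|z|=R} p'(z)/p(z) dz equals exactly this count.

Number of zeros inside |z| < 3.0: 1.


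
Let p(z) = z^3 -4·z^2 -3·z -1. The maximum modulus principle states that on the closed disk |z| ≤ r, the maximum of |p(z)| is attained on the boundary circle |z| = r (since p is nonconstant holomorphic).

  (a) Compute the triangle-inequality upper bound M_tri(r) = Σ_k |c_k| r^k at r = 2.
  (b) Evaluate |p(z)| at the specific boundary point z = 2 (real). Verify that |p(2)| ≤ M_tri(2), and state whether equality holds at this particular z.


Coefficients: c_0 = -1, c_1 = -3, c_2 = -4, c_3 = 1. Radius r = 2.
Part (a). Triangle bound: M_tri(r) = Σ_k |c_k| r^k
  = |-1|·2^0 + |-3|·2^1 + |-4|·2^2 + |1|·2^3
  = 1 + 6 + 16 + 8 = 31.
This bounds M(r) := max_{|z|=r} |p(z)| from above; equality holds iff all terms c_k z^k can be made to align in phase at a single z on |z|=r.
Part (b). At z = 2 (real, on the circle |z| = r):
  p(2) = (-1)·2^0 + (-3)·2^1 + (-4)·2^2 + (1)·2^3 = -15.
  |p(2)| = 15.
Check: |p(2)| = 15 ≤ 31 = M_tri(2). ✓ Equality does not hold at z = 2 (the coefficients have mixed signs, so the terms do not all align in phase there).

M_tri(2) = 31; |p(2)| = 15; equality at z=2: no.


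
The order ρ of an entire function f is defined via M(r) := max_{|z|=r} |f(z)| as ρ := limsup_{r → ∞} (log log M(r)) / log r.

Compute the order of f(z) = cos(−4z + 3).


cos(w) is a linear combination of e^{iw} and e^{−iw} (or e^w, e^{−w} in the hyperbolic case), so |cos(w)| ≤ e^{|w|}. With w = −4z + 3, |w| ≤ 4|z| + 3 = 4r + 3 on |z| = r, giving M(r) ≤ e^{4r + 3}, so ρ ≤ 1. On a suitable ray (z = it for sin/cos; z = t for sinh/cosh, t real → ∞), |cos(−4z + 3)| grows like e^{4|t|}/2, so ρ ≥ 1. Hence ρ = 1.
Therefore ρ = 1.

Order ρ = 1.


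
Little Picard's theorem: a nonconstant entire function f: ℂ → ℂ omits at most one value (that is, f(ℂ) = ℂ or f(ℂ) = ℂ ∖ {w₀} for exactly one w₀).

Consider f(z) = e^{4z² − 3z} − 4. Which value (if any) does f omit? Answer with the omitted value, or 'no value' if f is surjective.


Little Picard bounds the complement of f(ℂ) to at most one point.
The exponent g(z) = 4z² − 3z is a nonconstant polynomial, hence surjective onto ℂ. So e^{g(z)} takes every value in {e^w : w ∈ ℂ} = ℂ ∖ {0}. Adding -4 shifts the range to ℂ ∖ {-4}. f omits exactly -4.

Omitted value: -4.


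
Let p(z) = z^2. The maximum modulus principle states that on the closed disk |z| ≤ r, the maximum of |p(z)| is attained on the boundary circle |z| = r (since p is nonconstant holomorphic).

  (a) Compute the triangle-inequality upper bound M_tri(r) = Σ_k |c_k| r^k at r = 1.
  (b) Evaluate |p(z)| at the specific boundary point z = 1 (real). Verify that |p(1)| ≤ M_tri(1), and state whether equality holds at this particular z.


Coefficients: c_0 = 0, c_1 = 0, c_2 = 1. Radius r = 1.
Part (a). Triangle bound: M_tri(r) = Σ_k |c_k| r^k
  = |0|·1^0 + |0|·1^1 + |1|·1^2
  = 0 + 0 + 1 = 1.
This bounds M(r) := max_{|z|=r} |p(z)| from above; equality holds iff all terms c_k z^k can be made to align in phase at a single z on |z|=r.
Part (b). At z = 1 (real, on the circle |z| = r):
  p(1) = (0)·1^0 + (0)·1^1 + (1)·1^2 = 1.
  |p(1)| = 1.
Since all nonzero coefficients share the same sign, |p(1)| = 1 = M_tri(1); the triangle bound is attained at z = 1, so in fact M(r) = 1.

M_tri(1) = 1; |p(1)| = 1; equality at z=1: yes.


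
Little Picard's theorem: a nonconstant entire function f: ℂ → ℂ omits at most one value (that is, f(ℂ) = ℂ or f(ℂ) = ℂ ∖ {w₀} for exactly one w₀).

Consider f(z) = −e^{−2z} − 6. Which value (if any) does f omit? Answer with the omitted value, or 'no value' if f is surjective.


Little Picard bounds the complement of f(ℂ) to at most one point.
e^{−2z} is never zero on ℂ, so -1·e^{−2z} takes every value in ℂ ∖ {0}. Adding -6 shifts the range to ℂ ∖ {-6}. Thus f omits exactly the value -6.

Omitted value: -6.


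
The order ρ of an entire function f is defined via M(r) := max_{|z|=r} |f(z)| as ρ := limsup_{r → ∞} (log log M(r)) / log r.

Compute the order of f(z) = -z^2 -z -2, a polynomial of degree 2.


|f(z)| ≤ Σ|c_k|·r^k = O(r^2) as r → ∞. Polynomial growth is O(e^{r^ε}) for every ε > 0 (since r^2/e^{r^ε} → 0), so ρ ≤ ε for all ε > 0, i.e. ρ = 0. Every nonconstant polynomial has order 0.
Therefore ρ = 0.

Order ρ = 0.


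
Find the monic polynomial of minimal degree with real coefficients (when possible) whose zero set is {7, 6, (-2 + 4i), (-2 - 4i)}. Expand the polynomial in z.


The polynomial is p(z) = ∏_{α ∈ S} (z − α), where S = {7, 6, (-2 + 4i), (-2 - 4i)}.
Expanding the product yields: p(z) = z^4 -9·z^3 + 10·z^2 -92·z + 840.
Note conjugate pairs combine to real quadratics: (z − (-2+4i))(z − (-2−4i)) = z² + 4z + 20.
The resulting polynomial has degree 4 and real coefficients as required.

p(z) = z^4 -9·z^3 + 10·z^2 -92·z + 840.


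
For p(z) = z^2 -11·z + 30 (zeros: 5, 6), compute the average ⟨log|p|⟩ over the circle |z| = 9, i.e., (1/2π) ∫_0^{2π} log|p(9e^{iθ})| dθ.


Zeros: 5, 6; r = 9.
Inside |z| < r: 5, 6. Outside (|z| ≥ r): ∅.
p(0) = 30, so log|p(0)| = log(30) = 3.4012.
Apply Jensen: I(r) = log|p(0)| + Σ_k log(r/|z_k|), summed over zeros inside |z| < r.
  log(r/|z_k|) for z_k = 5: log(9/5) = 0.5878
  log(r/|z_k|) for z_k = 6: log(9/6) = 0.4055
Sum over inside zeros: 0.9933.
I(r) = log|p(0)| + (inside sum) = 3.4012 + 0.9933 = 4.3944.
Closed form (all zeros inside, monic): I(r) = n·log(r) = 2·log(9) = 4.3944. ✓

I(r) ≈ 4.3944.


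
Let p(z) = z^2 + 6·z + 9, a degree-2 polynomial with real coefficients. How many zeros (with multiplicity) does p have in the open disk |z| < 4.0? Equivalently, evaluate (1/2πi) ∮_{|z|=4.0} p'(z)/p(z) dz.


The zeros of p are: -3, -3.
Their magnitudes are: 3, 3.
Zeros with |z| < R = 4.0: -3, -3.
Count = 2.
By the argument principle, (1/2πi) ∮_{|z|=R} p'(z)/p(z) dz equals exactly this count.

Number of zeros inside |z| < 4.0: 2.


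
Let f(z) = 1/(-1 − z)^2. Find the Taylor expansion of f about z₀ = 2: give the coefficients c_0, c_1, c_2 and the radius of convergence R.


Let w = z − z₀, so z = z₀ + w.
Then -1 − z = -1 − (z₀ + w) = (-1 − z₀) − w = -3 − w.
f(z) = 1/(-3 − w)^2 = (1/(-3)^2) · (1 − w/(-3))^{−2}.
By the binomial series (1−u)^{−2} = Σ_{n≥0} C(n+1, 1) u^n for |u|<1, with u = w/(-3):
  c_n = C(n+1, 1) / (-3)^(n+2).
  c_0 = 1/(-3)^2 = 1/9.
  c_1 = 2/(-3)^3 = -2/27.
  c_2 = 3/(-3)^4 = 1/27.
The series is valid for |w/d| < 1, i.e. |z − z₀| < |d|.
Radius of convergence: R = |-1 − z₀| = |-3| = 3 (distance from z₀ to the singularity z = -1).

c_0 = 1/9, c_1 = -2/27, c_2 = 1/27; R = 3.


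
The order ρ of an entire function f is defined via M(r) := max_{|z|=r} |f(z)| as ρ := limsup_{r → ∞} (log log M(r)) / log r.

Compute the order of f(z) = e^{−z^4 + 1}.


|e^{−z^4 + 1}| = e^{Re(-1·z^4) + 1} ≤ e^{1|z|^4 + 1} = e^{1r^4 + 1} on |z| = r, so ρ ≤ 4. Choosing z on |z|=r so that -1·z^4 is real positive (always possible by picking arg z appropriately) gives |f(z)| = e^{1r^4 + 1}, matching the bound. The additive constant 1 does not affect log log M(r) ~ 4·log r. Hence ρ = 4.
Therefore ρ = 4.

Order ρ = 4.


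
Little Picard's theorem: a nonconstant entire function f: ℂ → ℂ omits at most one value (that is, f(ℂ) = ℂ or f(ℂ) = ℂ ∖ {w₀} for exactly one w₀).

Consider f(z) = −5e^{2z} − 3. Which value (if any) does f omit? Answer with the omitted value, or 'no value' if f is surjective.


Little Picard bounds the complement of f(ℂ) to at most one point.
e^{2z} is never zero on ℂ, so -5·e^{2z} takes every value in ℂ ∖ {0}. Adding -3 shifts the range to ℂ ∖ {-3}. Thus f omits exactly the value -3.

Omitted value: -3.


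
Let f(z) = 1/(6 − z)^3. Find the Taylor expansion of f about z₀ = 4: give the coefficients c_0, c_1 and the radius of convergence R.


Let w = z − z₀, so z = z₀ + w.
Then 6 − z = 6 − (z₀ + w) = (6 − z₀) − w = 2 − w.
f(z) = 1/(2 − w)^3 = (1/(2)^3) · (1 − w/(2))^{−3}.
By the binomial series (1−u)^{−3} = Σ_{n≥0} C(n+2, 2) u^n for |u|<1, with u = w/(2):
  c_n = C(n+2, 2) / (2)^(n+3).
  c_0 = 1/(2)^3 = 1/8.
  c_1 = 3/(2)^4 = 3/16.
The series is valid for |w/d| < 1, i.e. |z − z₀| < |d|.
Radius of convergence: R = |6 − z₀| = |2| = 2 (distance from z₀ to the singularity z = 6).

c_0 = 1/8, c_1 = 3/16; R = 2.


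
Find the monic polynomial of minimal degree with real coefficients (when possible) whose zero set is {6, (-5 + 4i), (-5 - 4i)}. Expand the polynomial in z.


The polynomial is p(z) = ∏_{α ∈ S} (z − α), where S = {6, (-5 + 4i), (-5 - 4i)}.
Expanding the product yields: p(z) = z^3 + 4·z^2 -19·z -246.
Note conjugate pairs combine to real quadratics: (z − (-5+4i))(z − (-5−4i)) = z² + 10z + 41.
The resulting polynomial has degree 3 and real coefficients as required.

p(z) = z^3 + 4·z^2 -19·z -246.


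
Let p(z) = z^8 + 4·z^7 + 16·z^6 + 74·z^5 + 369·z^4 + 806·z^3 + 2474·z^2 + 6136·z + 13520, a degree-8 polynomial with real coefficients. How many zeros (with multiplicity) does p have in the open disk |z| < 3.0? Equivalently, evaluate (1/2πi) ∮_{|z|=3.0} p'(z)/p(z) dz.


The zeros of p are: (2 + 3i), (2 - 3i), (1 + 3i), (1 - 3i), (-3 + 2i), (-3 - 2i), (-2 + 2i), (-2 - 2i).
Their magnitudes are: 3.606, 3.606, 3.162, 3.162, 3.606, 3.606, 2.828, 2.828.
Zeros with |z| < R = 3.0: (-2 + 2i), (-2 - 2i).
Count = 2.
By the argument principle, (1/2πi) ∮_{|z|=R} p'(z)/p(z) dz equals exactly this count.

Number of zeros inside |z| < 3.0: 2.


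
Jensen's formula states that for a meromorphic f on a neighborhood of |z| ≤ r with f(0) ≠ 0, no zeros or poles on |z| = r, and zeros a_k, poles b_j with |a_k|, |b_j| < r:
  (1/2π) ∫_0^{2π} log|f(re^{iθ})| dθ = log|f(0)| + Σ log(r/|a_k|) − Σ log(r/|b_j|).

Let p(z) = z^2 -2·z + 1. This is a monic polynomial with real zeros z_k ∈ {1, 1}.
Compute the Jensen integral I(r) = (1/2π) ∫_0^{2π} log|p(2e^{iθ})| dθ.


Zeros: 1, 1; r = 2.
Inside |z| < r: 1, 1. Outside (|z| ≥ r): ∅.
p(0) = 1, so log|p(0)| = log(1) = 0.0000.
Apply Jensen: I(r) = log|p(0)| + Σ_k log(r/|z_k|), summed over zeros inside |z| < r.
  log(r/|z_k|) for z_k = 1: log(2/1) = 0.6931
  log(r/|z_k|) for z_k = 1: log(2/1) = 0.6931
Sum over inside zeros: 1.3863.
I(r) = log|p(0)| + (inside sum) = 0.0000 + 1.3863 = 1.3863.
Closed form (all zeros inside, monic): I(r) = n·log(r) = 2·log(2) = 1.3863. ✓

I(r) ≈ 1.3863.


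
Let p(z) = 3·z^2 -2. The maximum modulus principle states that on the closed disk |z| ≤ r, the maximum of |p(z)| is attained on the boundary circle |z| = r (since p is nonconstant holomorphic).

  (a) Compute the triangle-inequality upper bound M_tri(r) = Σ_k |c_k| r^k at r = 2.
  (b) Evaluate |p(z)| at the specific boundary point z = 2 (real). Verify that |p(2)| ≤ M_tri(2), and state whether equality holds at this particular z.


Coefficients: c_0 = -2, c_1 = 0, c_2 = 3. Radius r = 2.
Part (a). Triangle bound: M_tri(r) = Σ_k |c_k| r^k
  = |-2|·2^0 + |0|·2^1 + |3|·2^2
  = 2 + 0 + 12 = 14.
This bounds M(r) := max_{|z|=r} |p(z)| from above; equality holds iff all terms c_k z^k can be made to align in phase at a single z on |z|=r.
Part (b). At z = 2 (real, on the circle |z| = r):
  p(2) = (-2)·2^0 + (0)·2^1 + (3)·2^2 = 10.
  |p(2)| = 10.
Check: |p(2)| = 10 ≤ 14 = M_tri(2). ✓ Equality does not hold at z = 2 (the coefficients have mixed signs, so the terms do not all align in phase there).

M_tri(2) = 14; |p(2)| = 10; equality at z=2: no.


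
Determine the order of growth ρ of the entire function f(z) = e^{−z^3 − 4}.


|e^{−z^3 − 4}| = e^{Re(-1·z^3) + -4} ≤ e^{1|z|^3 + -4} = e^{1r^3 + -4} on |z| = r, so ρ ≤ 3. Choosing z on |z|=r so that -1·z^3 is real positive (always possible by picking arg z appropriately) gives |f(z)| = e^{1r^3 + -4}, matching the bound. The additive constant -4 does not affect log log M(r) ~ 3·log r. Hence ρ = 3.
Therefore ρ = 3.

Order ρ = 3.


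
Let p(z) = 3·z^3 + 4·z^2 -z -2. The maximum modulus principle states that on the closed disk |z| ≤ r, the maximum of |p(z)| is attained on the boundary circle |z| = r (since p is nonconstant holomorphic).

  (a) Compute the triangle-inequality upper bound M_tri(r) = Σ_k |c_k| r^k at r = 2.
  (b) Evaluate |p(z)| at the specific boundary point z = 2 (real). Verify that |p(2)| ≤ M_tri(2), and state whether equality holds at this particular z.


Coefficients: c_0 = -2, c_1 = -1, c_2 = 4, c_3 = 3. Radius r = 2.
Part (a). Triangle bound: M_tri(r) = Σ_k |c_k| r^k
  = |-2|·2^0 + |-1|·2^1 + |4|·2^2 + |3|·2^3
  = 2 + 2 + 16 + 24 = 44.
This bounds M(r) := max_{|z|=r} |p(z)| from above; equality holds iff all terms c_k z^k can be made to align in phase at a single z on |z|=r.
Part (b). At z = 2 (real, on the circle |z| = r):
  p(2) = (-2)·2^0 + (-1)·2^1 + (4)·2^2 + (3)·2^3 = 36.
  |p(2)| = 36.
Check: |p(2)| = 36 ≤ 44 = M_tri(2). ✓ Equality does not hold at z = 2 (the coefficients have mixed signs, so the terms do not all align in phase there).

M_tri(2) = 44; |p(2)| = 36; equality at z=2: no.


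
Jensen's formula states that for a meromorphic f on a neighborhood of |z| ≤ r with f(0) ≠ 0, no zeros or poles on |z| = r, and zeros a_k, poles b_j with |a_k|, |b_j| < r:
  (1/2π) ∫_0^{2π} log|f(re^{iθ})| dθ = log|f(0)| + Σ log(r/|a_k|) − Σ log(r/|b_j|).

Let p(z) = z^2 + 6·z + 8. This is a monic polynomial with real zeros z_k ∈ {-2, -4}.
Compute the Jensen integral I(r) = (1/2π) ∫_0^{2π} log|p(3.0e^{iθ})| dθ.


Zeros: -4, -2; r = 3.0.
Inside |z| < r: -2. Outside (|z| ≥ r): -4.
p(0) = 8, so log|p(0)| = log(8) = 2.0794.
Apply Jensen: I(r) = log|p(0)| + Σ_k log(r/|z_k|), summed over zeros inside |z| < r.
  log(r/|z_k|) for z_k = -2: log(3.0/2) = 0.4055
  Outside zeros (-4) contribute nothing to the Jensen sum.
Sum over inside zeros: 0.4055.
I(r) = log|p(0)| + (inside sum) = 2.0794 + 0.4055 = 2.4849.
Note: since some zeros are outside |z| ≤ r, the simplified n·log(r) form does NOT apply — only the inside zeros contribute.

I(r) ≈ 2.4849.


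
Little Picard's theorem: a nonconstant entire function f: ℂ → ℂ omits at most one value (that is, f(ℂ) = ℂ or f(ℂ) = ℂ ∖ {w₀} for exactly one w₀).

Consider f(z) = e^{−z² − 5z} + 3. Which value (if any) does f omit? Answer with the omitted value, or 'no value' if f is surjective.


Little Picard bounds the complement of f(ℂ) to at most one point.
The exponent g(z) = −z² − 5z is a nonconstant polynomial, hence surjective onto ℂ. So e^{g(z)} takes every value in {e^w : w ∈ ℂ} = ℂ ∖ {0}. Adding 3 shifts the range to ℂ ∖ {3}. f omits exactly 3.

Omitted value: 3.


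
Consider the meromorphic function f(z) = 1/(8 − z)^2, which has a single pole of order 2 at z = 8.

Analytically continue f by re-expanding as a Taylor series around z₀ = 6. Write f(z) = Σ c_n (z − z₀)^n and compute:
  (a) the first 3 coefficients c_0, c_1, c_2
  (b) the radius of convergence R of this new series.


Let w = z − z₀, so z = z₀ + w.
Then 8 − z = 8 − (z₀ + w) = (8 − z₀) − w = 2 − w.
f(z) = 1/(2 − w)^2 = (1/(2)^2) · (1 − w/(2))^{−2}.
By the binomial series (1−u)^{−2} = Σ_{n≥0} C(n+1, 1) u^n for |u|<1, with u = w/(2):
  c_n = C(n+1, 1) / (2)^(n+2).
  c_0 = 1/(2)^2 = 1/4.
  c_1 = 2/(2)^3 = 1/4.
  c_2 = 3/(2)^4 = 3/16.
The series is valid for |w/d| < 1, i.e. |z − z₀| < |d|.
Radius of convergence: R = |8 − z₀| = |2| = 2 (distance from z₀ to the singularity z = 8).

c_0 = 1/4, c_1 = 1/4, c_2 = 3/16; R = 2.


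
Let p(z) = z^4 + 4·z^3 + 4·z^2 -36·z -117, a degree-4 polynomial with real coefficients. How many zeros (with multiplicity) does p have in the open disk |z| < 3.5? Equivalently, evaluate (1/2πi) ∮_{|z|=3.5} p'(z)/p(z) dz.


The zeros of p are: 3, -3, (-2 + 3i), (-2 - 3i).
Their magnitudes are: 3, 3, 3.606, 3.606.
Zeros with |z| < R = 3.5: 3, -3.
Count = 2.
By the argument principle, (1/2πi) ∮_{|z|=R} p'(z)/p(z) dz equals exactly this count.

Number of zeros inside |z| < 3.5: 2.


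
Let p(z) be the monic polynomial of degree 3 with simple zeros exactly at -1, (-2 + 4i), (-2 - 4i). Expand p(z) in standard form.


The polynomial is p(z) = ∏_{α ∈ S} (z − α), where S = {-1, (-2 + 4i), (-2 - 4i)}.
Expanding the product yields: p(z) = z^3 + 5·z^2 + 24·z + 20.
Note conjugate pairs combine to real quadratics: (z − (-2+4i))(z − (-2−4i)) = z² + 4z + 20.
The resulting polynomial has degree 3 and real coefficients as required.

p(z) = z^3 + 5·z^2 + 24·z + 20.


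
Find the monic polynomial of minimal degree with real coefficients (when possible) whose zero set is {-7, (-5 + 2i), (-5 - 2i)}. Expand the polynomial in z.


The polynomial is p(z) = ∏_{α ∈ S} (z − α), where S = {-7, (-5 + 2i), (-5 - 2i)}.
Expanding the product yields: p(z) = z^3 + 17·z^2 + 99·z + 203.
Note conjugate pairs combine to real quadratics: (z − (-5+2i))(z − (-5−2i)) = z² + 10z + 29.
The resulting polynomial has degree 3 and real coefficients as required.

p(z) = z^3 + 17·z^2 + 99·z + 203.


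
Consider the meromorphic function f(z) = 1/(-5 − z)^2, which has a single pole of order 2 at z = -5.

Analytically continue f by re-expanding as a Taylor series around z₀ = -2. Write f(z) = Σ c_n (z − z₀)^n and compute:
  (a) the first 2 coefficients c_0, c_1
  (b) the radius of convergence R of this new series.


Let w = z − z₀, so z = z₀ + w.
Then -5 − z = -5 − (z₀ + w) = (-5 − z₀) − w = -3 − w.
f(z) = 1/(-3 − w)^2 = (1/(-3)^2) · (1 − w/(-3))^{−2}.
By the binomial series (1−u)^{−2} = Σ_{n≥0} C(n+1, 1) u^n for |u|<1, with u = w/(-3):
  c_n = C(n+1, 1) / (-3)^(n+2).
  c_0 = 1/(-3)^2 = 1/9.
  c_1 = 2/(-3)^3 = -2/27.
The series is valid for |w/d| < 1, i.e. |z − z₀| < |d|.
Radius of convergence: R = |-5 − z₀| = |-3| = 3 (distance from z₀ to the singularity z = -5).

c_0 = 1/9, c_1 = -2/27; R = 3.


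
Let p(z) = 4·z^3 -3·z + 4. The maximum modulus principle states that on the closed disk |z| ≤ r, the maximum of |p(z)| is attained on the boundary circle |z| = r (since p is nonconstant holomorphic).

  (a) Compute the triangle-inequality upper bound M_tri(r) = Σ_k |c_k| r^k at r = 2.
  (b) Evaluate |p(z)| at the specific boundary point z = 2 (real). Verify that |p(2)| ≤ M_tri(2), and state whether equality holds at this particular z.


Coefficients: c_0 = 4, c_1 = -3, c_2 = 0, c_3 = 4. Radius r = 2.
Part (a). Triangle bound: M_tri(r) = Σ_k |c_k| r^k
  = |4|·2^0 + |-3|·2^1 + |0|·2^2 + |4|·2^3
  = 4 + 6 + 0 + 32 = 42.
This bounds M(r) := max_{|z|=r} |p(z)| from above; equality holds iff all terms c_k z^k can be made to align in phase at a single z on |z|=r.
Part (b). At z = 2 (real, on the circle |z| = r):
  p(2) = (4)·2^0 + (-3)·2^1 + (0)·2^2 + (4)·2^3 = 30.
  |p(2)| = 30.
Check: |p(2)| = 30 ≤ 42 = M_tri(2). ✓ Equality does not hold at z = 2 (the coefficients have mixed signs, so the terms do not all align in phase there).

M_tri(2) = 42; |p(2)| = 30; equality at z=2: no.
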